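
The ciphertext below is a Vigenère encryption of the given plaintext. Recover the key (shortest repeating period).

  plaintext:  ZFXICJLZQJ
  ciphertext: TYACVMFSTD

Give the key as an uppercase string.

UTD

  i= 0: T-Z = 20 → U
  i= 1: Y-F = 19 → T
  i= 2: A-X =  3 → D
  i= 3: C-I = 20 → U
  i= 4: V-C = 19 → T
  i= 5: M-J =  3 → D
  i= 6: F-L = 20 → U
  i= 7: S-Z = 19 → T
  i= 8: T-Q =  3 → D
  i= 9: D-J = 20 → U
  shifts repeat with period 3: UTD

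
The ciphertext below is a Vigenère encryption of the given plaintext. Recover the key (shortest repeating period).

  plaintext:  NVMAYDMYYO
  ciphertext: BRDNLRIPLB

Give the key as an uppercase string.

OWRNN

  i= 0: B-N = 14 → O
  i= 1: R-V = 22 → W
  i= 2: D-M = 17 → R
  i= 3: N-A = 13 → N
  i= 4: L-Y = 13 → N
  i= 5: R-D = 14 → O
  i= 6: I-M = 22 → W
  i= 7: P-Y = 17 → R
  i= 8: L-Y = 13 → N
  i= 9: B-O = 13 → N
  shifts repeat with period 5: OWRNN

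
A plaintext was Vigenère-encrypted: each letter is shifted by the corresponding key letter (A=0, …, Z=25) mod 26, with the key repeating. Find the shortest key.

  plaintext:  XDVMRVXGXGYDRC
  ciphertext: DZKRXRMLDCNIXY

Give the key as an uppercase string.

GWPF

  i= 0: D-X =  6 → G
  i= 1: Z-D = 22 → W
  i= 2: K-V = 15 → P
  i= 3: R-M =  5 → F
  i= 4: X-R =  6 → G
  i= 5: R-V = 22 → W
  i= 6: M-X = 15 → P
  i= 7: L-G =  5 → F
  i= 8: D-X =  6 → G
  i= 9: C-G = 22 → W
  i=10: N-Y = 15 → P
  i=11: I-D =  5 → F
  i=12: X-R =  6 → G
  i=13: Y-C = 22 → W
  shifts repeat with period 4: GWPF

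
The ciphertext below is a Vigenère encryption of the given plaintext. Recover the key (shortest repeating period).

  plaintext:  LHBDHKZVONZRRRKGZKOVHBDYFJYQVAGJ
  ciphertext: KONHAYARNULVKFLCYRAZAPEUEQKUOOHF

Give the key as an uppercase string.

  i= 0: K-L = 25 → Z
  i= 1: O-H =  7 → H
  i= 2: N-B = 12 → M
  i= 3: H-D =  4 → E
  i= 4: A-H = 19 → T
  i= 5: Y-K = 14 → O
  i= 6: A-Z =  1 → B
  i= 7: R-V = 22 → W
  i= 8: N-O = 25 → Z
  i= 9: U-N =  7 → H
  i=10: L-Z = 12 → M
  i=11: V-R =  4 → E
  i=12: K-R = 19 → T
  i=13: F-R = 14 → O
  i=14: L-K =  1 → B
  i=15: C-G = 22 → W
  i=16: Y-Z = 25 → Z
  i=17: R-K =  7 → H
  i=18: A-O = 12 → M
  i=19: Z-V =  4 → E
  i=20: A-H = 19 → T
  i=21: P-B = 14 → O
  i=22: E-D =  1 → B
  i=23: U-Y = 22 → W
  i=24: E-F = 25 → Z
  i=25: Q-J =  7 → H
  i=26: K-Y = 12 → M
  i=27: U-Q =  4 → E
  i=28: O-V = 19 → T
  i=29: O-A = 14 → O
  i=30: H-G =  1 → B
  i=31: F-J = 22 → W
  shifts repeat with period 8: ZHMETOBW

ZHMETOBW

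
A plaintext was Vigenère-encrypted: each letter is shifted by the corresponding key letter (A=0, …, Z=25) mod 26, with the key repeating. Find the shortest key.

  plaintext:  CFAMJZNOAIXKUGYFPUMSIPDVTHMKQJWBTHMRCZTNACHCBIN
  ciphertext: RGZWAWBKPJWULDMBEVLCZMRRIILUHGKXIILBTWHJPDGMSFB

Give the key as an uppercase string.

PBZKRXOW

  i= 0: R-C = 15 → P
  i= 1: G-F =  1 → B
  i= 2: Z-A = 25 → Z
  i= 3: W-M = 10 → K
  i= 4: A-J = 17 → R
  i= 5: W-Z = 23 → X
  i= 6: B-N = 14 → O
  i= 7: K-O = 22 → W
  i= 8: P-A = 15 → P
  i= 9: J-I =  1 → B
  i=10: W-X = 25 → Z
  i=11: U-K = 10 → K
  i=12: L-U = 17 → R
  i=13: D-G = 23 → X
  i=14: M-Y = 14 → O
  i=15: B-F = 22 → W
  i=16: E-P = 15 → P
  i=17: V-U =  1 → B
  i=18: L-M = 25 → Z
  i=19: C-S = 10 → K
  i=20: Z-I = 17 → R
  i=21: M-P = 23 → X
  i=22: R-D = 14 → O
  i=23: R-V = 22 → W
  i=24: I-T = 15 → P
  i=25: I-H =  1 → B
  i=26: L-M = 25 → Z
  i=27: U-K = 10 → K
  i=28: H-Q = 17 → R
  i=29: G-J = 23 → X
  i=30: K-W = 14 → O
  i=31: X-B = 22 → W
  i=32: I-T = 15 → P
  i=33: I-H =  1 → B
  i=34: L-M = 25 → Z
  i=35: B-R = 10 → K
  i=36: T-C = 17 → R
  i=37: W-Z = 23 → X
  i=38: H-T = 14 → O
  i=39: J-N = 22 → W
  i=40: P-A = 15 → P
  i=41: D-C =  1 → B
  i=42: G-H = 25 → Z
  i=43: M-C = 10 → K
  i=44: S-B = 17 → R
  i=45: F-I = 23 → X
  i=46: B-N = 14 → O
  shifts repeat with period 8: PBZKRXOW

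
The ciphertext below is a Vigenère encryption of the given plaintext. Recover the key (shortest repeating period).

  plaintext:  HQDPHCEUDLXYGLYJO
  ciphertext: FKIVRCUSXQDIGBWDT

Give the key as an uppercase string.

YUFGKAQ

  i= 0: F-H = 24 → Y
  i= 1: K-Q = 20 → U
  i= 2: I-D =  5 → F
  i= 3: V-P =  6 → G
  i= 4: R-H = 10 → K
  i= 5: C-C =  0 → A
  i= 6: U-E = 16 → Q
  i= 7: S-U = 24 → Y
  i= 8: X-D = 20 → U
  i= 9: Q-L =  5 → F
  i=10: D-X =  6 → G
  i=11: I-Y = 10 → K
  i=12: G-G =  0 → A
  i=13: B-L = 16 → Q
  i=14: W-Y = 24 → Y
  i=15: D-J = 20 → U
  i=16: T-O =  5 → F
  shifts repeat with period 7: YUFGKAQ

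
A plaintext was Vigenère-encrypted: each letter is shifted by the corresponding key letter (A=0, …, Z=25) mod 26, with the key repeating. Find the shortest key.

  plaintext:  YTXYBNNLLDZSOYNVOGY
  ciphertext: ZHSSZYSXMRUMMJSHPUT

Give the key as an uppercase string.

BOVUYLFM

  i= 0: Z-Y =  1 → B
  i= 1: H-T = 14 → O
  i= 2: S-X = 21 → V
  i= 3: S-Y = 20 → U
  i= 4: Z-B = 24 → Y
  i= 5: Y-N = 11 → L
  i= 6: S-N =  5 → F
  i= 7: X-L = 12 → M
  i= 8: M-L =  1 → B
  i= 9: R-D = 14 → O
  i=10: U-Z = 21 → V
  i=11: M-S = 20 → U
  i=12: M-O = 24 → Y
  i=13: J-Y = 11 → L
  i=14: S-N =  5 → F
  i=15: H-V = 12 → M
  i=16: P-O =  1 → B
  i=17: U-G = 14 → O
  i=18: T-Y = 21 → V
  shifts repeat with period 8: BOVUYLFM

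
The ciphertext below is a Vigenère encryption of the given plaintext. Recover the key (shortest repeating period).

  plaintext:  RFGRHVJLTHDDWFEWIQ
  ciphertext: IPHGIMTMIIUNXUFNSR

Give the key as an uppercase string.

  i= 0: I-R = 17 → R
  i= 1: P-F = 10 → K
  i= 2: H-G =  1 → B
  i= 3: G-R = 15 → P
  i= 4: I-H =  1 → B
  i= 5: M-V = 17 → R
  i= 6: T-J = 10 → K
  i= 7: M-L =  1 → B
  i= 8: I-T = 15 → P
  i= 9: I-H =  1 → B
  i=10: U-D = 17 → R
  i=11: N-D = 10 → K
  i=12: X-W =  1 → B
  i=13: U-F = 15 → P
  i=14: F-E =  1 → B
  i=15: N-W = 17 → R
  i=16: S-I = 10 → K
  i=17: R-Q =  1 → B
  shifts repeat with period 5: RKBPB

RKBPB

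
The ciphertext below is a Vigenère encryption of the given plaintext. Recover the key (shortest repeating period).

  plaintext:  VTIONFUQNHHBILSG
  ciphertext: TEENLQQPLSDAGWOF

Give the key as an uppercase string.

YLWZ

  i= 0: T-V = 24 → Y
  i= 1: E-T = 11 → L
  i= 2: E-I = 22 → W
  i= 3: N-O = 25 → Z
  i= 4: L-N = 24 → Y
  i= 5: Q-F = 11 → L
  i= 6: Q-U = 22 → W
  i= 7: P-Q = 25 → Z
  i= 8: L-N = 24 → Y
  i= 9: S-H = 11 → L
  i=10: D-H = 22 → W
  i=11: A-B = 25 → Z
  i=12: G-I = 24 → Y
  i=13: W-L = 11 → L
  i=14: O-S = 22 → W
  i=15: F-G = 25 → Z
  shifts repeat with period 4: YLWZ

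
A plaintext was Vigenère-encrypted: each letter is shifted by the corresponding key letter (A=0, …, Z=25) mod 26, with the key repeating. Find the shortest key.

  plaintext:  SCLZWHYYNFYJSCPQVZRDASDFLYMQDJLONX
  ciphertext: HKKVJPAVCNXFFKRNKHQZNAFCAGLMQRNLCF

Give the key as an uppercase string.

  i= 0: H-S = 15 → P
  i= 1: K-C =  8 → I
  i= 2: K-L = 25 → Z
  i= 3: V-Z = 22 → W
  i= 4: J-W = 13 → N
  i= 5: P-H =  8 → I
  i= 6: A-Y =  2 → C
  i= 7: V-Y = 23 → X
  i= 8: C-N = 15 → P
  i= 9: N-F =  8 → I
  i=10: X-Y = 25 → Z
  i=11: F-J = 22 → W
  i=12: F-S = 13 → N
  i=13: K-C =  8 → I
  i=14: R-P =  2 → C
  i=15: N-Q = 23 → X
  i=16: K-V = 15 → P
  i=17: H-Z =  8 → I
  i=18: Q-R = 25 → Z
  i=19: Z-D = 22 → W
  i=20: N-A = 13 → N
  i=21: A-S =  8 → I
  i=22: F-D =  2 → C
  i=23: C-F = 23 → X
  i=24: A-L = 15 → P
  i=25: G-Y =  8 → I
  i=26: L-M = 25 → Z
  i=27: M-Q = 22 → W
  i=28: Q-D = 13 → N
  i=29: R-J =  8 → I
  i=30: N-L =  2 → C
  i=31: L-O = 23 → X
  i=32: C-N = 15 → P
  i=33: F-X =  8 → I
  shifts repeat with period 8: PIZWNICX

PIZWNICX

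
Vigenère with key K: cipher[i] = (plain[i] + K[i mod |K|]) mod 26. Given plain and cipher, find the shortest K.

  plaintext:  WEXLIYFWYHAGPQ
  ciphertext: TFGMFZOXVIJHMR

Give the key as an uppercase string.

XBJB

  i= 0: T-W = 23 → X
  i= 1: F-E =  1 → B
  i= 2: G-X =  9 → J
  i= 3: M-L =  1 → B
  i= 4: F-I = 23 → X
  i= 5: Z-Y =  1 → B
  i= 6: O-F =  9 → J
  i= 7: X-W =  1 → B
  i= 8: V-Y = 23 → X
  i= 9: I-H =  1 → B
  i=10: J-A =  9 → J
  i=11: H-G =  1 → B
  i=12: M-P = 23 → X
  i=13: R-Q =  1 → B
  shifts repeat with period 4: XBJB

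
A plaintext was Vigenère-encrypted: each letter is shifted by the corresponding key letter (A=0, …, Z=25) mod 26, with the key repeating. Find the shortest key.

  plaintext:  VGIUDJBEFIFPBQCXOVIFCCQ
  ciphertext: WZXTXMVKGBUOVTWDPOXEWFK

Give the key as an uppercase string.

BTPZUDUG

  i= 0: W-V =  1 → B
  i= 1: Z-G = 19 → T
  i= 2: X-I = 15 → P
  i= 3: T-U = 25 → Z
  i= 4: X-D = 20 → U
  i= 5: M-J =  3 → D
  i= 6: V-B = 20 → U
  i= 7: K-E =  6 → G
  i= 8: G-F =  1 → B
  i= 9: B-I = 19 → T
  i=10: U-F = 15 → P
  i=11: O-P = 25 → Z
  i=12: V-B = 20 → U
  i=13: T-Q =  3 → D
  i=14: W-C = 20 → U
  i=15: D-X =  6 → G
  i=16: P-O =  1 → B
  i=17: O-V = 19 → T
  i=18: X-I = 15 → P
  i=19: E-F = 25 → Z
  i=20: W-C = 20 → U
  i=21: F-C =  3 → D
  i=22: K-Q = 20 → U
  shifts repeat with period 8: BTPZUDUG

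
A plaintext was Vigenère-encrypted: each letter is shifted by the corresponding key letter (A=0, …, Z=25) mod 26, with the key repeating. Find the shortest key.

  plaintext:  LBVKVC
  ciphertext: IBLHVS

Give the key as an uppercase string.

XAQ

  i= 0: I-L = 23 → X
  i= 1: B-B =  0 → A
  i= 2: L-V = 16 → Q
  i= 3: H-K = 23 → X
  i= 4: V-V =  0 → A
  i= 5: S-C = 16 → Q
  shifts repeat with period 3: XAQ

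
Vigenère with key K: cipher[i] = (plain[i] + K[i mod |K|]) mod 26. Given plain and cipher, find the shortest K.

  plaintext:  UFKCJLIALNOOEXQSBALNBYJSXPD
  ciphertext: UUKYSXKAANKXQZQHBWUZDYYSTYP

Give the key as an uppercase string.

APAWJMC

  i= 0: U-U =  0 → A
  i= 1: U-F = 15 → P
  i= 2: K-K =  0 → A
  i= 3: Y-C = 22 → W
  i= 4: S-J =  9 → J
  i= 5: X-L = 12 → M
  i= 6: K-I =  2 → C
  i= 7: A-A =  0 → A
  i= 8: A-L = 15 → P
  i= 9: N-N =  0 → A
  i=10: K-O = 22 → W
  i=11: X-O =  9 → J
  i=12: Q-E = 12 → M
  i=13: Z-X =  2 → C
  i=14: Q-Q =  0 → A
  i=15: H-S = 15 → P
  i=16: B-B =  0 → A
  i=17: W-A = 22 → W
  i=18: U-L =  9 → J
  i=19: Z-N = 12 → M
  i=20: D-B =  2 → C
  i=21: Y-Y =  0 → A
  i=22: Y-J = 15 → P
  i=23: S-S =  0 → A
  i=24: T-X = 22 → W
  i=25: Y-P =  9 → J
  i=26: P-D = 12 → M
  shifts repeat with period 7: APAWJMC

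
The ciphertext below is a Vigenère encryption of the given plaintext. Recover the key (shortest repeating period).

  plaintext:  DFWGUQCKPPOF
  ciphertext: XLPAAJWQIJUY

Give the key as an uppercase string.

  i= 0: X-D = 20 → U
  i= 1: L-F =  6 → G
  i= 2: P-W = 19 → T
  i= 3: A-G = 20 → U
  i= 4: A-U =  6 → G
  i= 5: J-Q = 19 → T
  i= 6: W-C = 20 → U
  i= 7: Q-K =  6 → G
  i= 8: I-P = 19 → T
  i= 9: J-P = 20 → U
  i=10: U-O =  6 → G
  i=11: Y-F = 19 → T
  shifts repeat with period 3: UGT

UGT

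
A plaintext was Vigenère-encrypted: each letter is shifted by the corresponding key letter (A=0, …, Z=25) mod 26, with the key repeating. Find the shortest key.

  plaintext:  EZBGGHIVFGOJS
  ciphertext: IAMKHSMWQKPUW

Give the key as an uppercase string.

  i= 0: I-E =  4 → E
  i= 1: A-Z =  1 → B
  i= 2: M-B = 11 → L
  i= 3: K-G =  4 → E
  i= 4: H-G =  1 → B
  i= 5: S-H = 11 → L
  i= 6: M-I =  4 → E
  i= 7: W-V =  1 → B
  i= 8: Q-F = 11 → L
  i= 9: K-G =  4 → E
  i=10: P-O =  1 → B
  i=11: U-J = 11 → L
  i=12: W-S =  4 → E
  shifts repeat with period 3: EBL

EBL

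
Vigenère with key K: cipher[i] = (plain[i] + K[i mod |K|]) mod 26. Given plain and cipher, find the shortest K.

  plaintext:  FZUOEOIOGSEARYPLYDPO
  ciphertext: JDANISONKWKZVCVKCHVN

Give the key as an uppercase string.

  i= 0: J-F =  4 → E
  i= 1: D-Z =  4 → E
  i= 2: A-U =  6 → G
  i= 3: N-O = 25 → Z
  i= 4: I-E =  4 → E
  i= 5: S-O =  4 → E
  i= 6: O-I =  6 → G
  i= 7: N-O = 25 → Z
  i= 8: K-G =  4 → E
  i= 9: W-S =  4 → E
  i=10: K-E =  6 → G
  i=11: Z-A = 25 → Z
  i=12: V-R =  4 → E
  i=13: C-Y =  4 → E
  i=14: V-P =  6 → G
  i=15: K-L = 25 → Z
  i=16: C-Y =  4 → E
  i=17: H-D =  4 → E
  i=18: V-P =  6 → G
  i=19: N-O = 25 → Z
  shifts repeat with period 4: EEGZ

EEGZ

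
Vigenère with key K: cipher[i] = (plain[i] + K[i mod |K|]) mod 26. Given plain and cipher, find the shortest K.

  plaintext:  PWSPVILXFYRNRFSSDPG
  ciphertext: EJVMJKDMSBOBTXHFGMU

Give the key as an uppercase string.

PNDXOCS

  i= 0: E-P = 15 → P
  i= 1: J-W = 13 → N
  i= 2: V-S =  3 → D
  i= 3: M-P = 23 → X
  i= 4: J-V = 14 → O
  i= 5: K-I =  2 → C
  i= 6: D-L = 18 → S
  i= 7: M-X = 15 → P
  i= 8: S-F = 13 → N
  i= 9: B-Y =  3 → D
  i=10: O-R = 23 → X
  i=11: B-N = 14 → O
  i=12: T-R =  2 → C
  i=13: X-F = 18 → S
  i=14: H-S = 15 → P
  i=15: F-S = 13 → N
  i=16: G-D =  3 → D
  i=17: M-P = 23 → X
  i=18: U-G = 14 → O
  shifts repeat with period 7: PNDXOCS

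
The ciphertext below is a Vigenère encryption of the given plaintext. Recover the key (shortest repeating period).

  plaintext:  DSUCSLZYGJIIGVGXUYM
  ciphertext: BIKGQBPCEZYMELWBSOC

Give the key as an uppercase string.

  i= 0: B-D = 24 → Y
  i= 1: I-S = 16 → Q
  i= 2: K-U = 16 → Q
  i= 3: G-C =  4 → E
  i= 4: Q-S = 24 → Y
  i= 5: B-L = 16 → Q
  i= 6: P-Z = 16 → Q
  i= 7: C-Y =  4 → E
  i= 8: E-G = 24 → Y
  i= 9: Z-J = 16 → Q
  i=10: Y-I = 16 → Q
  i=11: M-I =  4 → E
  i=12: E-G = 24 → Y
  i=13: L-V = 16 → Q
  i=14: W-G = 16 → Q
  i=15: B-X =  4 → E
  i=16: S-U = 24 → Y
  i=17: O-Y = 16 → Q
  i=18: C-M = 16 → Q
  shifts repeat with period 4: YQQE

YQQE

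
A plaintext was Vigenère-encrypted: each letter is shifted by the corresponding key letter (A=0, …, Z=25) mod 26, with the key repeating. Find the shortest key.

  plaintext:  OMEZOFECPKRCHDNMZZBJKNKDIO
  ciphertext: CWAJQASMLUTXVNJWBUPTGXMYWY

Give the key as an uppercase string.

  i= 0: C-O = 14 → O
  i= 1: W-M = 10 → K
  i= 2: A-E = 22 → W
  i= 3: J-Z = 10 → K
  i= 4: Q-O =  2 → C
  i= 5: A-F = 21 → V
  i= 6: S-E = 14 → O
  i= 7: M-C = 10 → K
  i= 8: L-P = 22 → W
  i= 9: U-K = 10 → K
  i=10: T-R =  2 → C
  i=11: X-C = 21 → V
  i=12: V-H = 14 → O
  i=13: N-D = 10 → K
  i=14: J-N = 22 → W
  i=15: W-M = 10 → K
  i=16: B-Z =  2 → C
  i=17: U-Z = 21 → V
  i=18: P-B = 14 → O
  i=19: T-J = 10 → K
  i=20: G-K = 22 → W
  i=21: X-N = 10 → K
  i=22: M-K =  2 → C
  i=23: Y-D = 21 → V
  i=24: W-I = 14 → O
  i=25: Y-O = 10 → K
  shifts repeat with period 6: OKWKCV

OKWKCV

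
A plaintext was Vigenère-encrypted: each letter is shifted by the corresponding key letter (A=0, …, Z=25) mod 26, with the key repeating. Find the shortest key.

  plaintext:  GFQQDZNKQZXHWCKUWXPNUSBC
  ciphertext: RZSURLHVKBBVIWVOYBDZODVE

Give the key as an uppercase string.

  i= 0: R-G = 11 → L
  i= 1: Z-F = 20 → U
  i= 2: S-Q =  2 → C
  i= 3: U-Q =  4 → E
  i= 4: R-D = 14 → O
  i= 5: L-Z = 12 → M
  i= 6: H-N = 20 → U
  i= 7: V-K = 11 → L
  i= 8: K-Q = 20 → U
  i= 9: B-Z =  2 → C
  i=10: B-X =  4 → E
  i=11: V-H = 14 → O
  i=12: I-W = 12 → M
  i=13: W-C = 20 → U
  i=14: V-K = 11 → L
  i=15: O-U = 20 → U
  i=16: Y-W =  2 → C
  i=17: B-X =  4 → E
  i=18: D-P = 14 → O
  i=19: Z-N = 12 → M
  i=20: O-U = 20 → U
  i=21: D-S = 11 → L
  i=22: V-B = 20 → U
  i=23: E-C =  2 → C
  shifts repeat with period 7: LUCEOMU

LUCEOMU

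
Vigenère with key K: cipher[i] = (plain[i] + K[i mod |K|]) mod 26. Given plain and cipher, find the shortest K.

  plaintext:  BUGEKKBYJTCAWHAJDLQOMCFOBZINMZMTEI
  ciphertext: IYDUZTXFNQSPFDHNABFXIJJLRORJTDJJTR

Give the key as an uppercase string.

HEXQPJW

  i= 0: I-B =  7 → H
  i= 1: Y-U =  4 → E
  i= 2: D-G = 23 → X
  i= 3: U-E = 16 → Q
  i= 4: Z-K = 15 → P
  i= 5: T-K =  9 → J
  i= 6: X-B = 22 → W
  i= 7: F-Y =  7 → H
  i= 8: N-J =  4 → E
  i= 9: Q-T = 23 → X
  i=10: S-C = 16 → Q
  i=11: P-A = 15 → P
  i=12: F-W =  9 → J
  i=13: D-H = 22 → W
  i=14: H-A =  7 → H
  i=15: N-J =  4 → E
  i=16: A-D = 23 → X
  i=17: B-L = 16 → Q
  i=18: F-Q = 15 → P
  i=19: X-O =  9 → J
  i=20: I-M = 22 → W
  i=21: J-C =  7 → H
  i=22: J-F =  4 → E
  i=23: L-O = 23 → X
  i=24: R-B = 16 → Q
  i=25: O-Z = 15 → P
  i=26: R-I =  9 → J
  i=27: J-N = 22 → W
  i=28: T-M =  7 → H
  i=29: D-Z =  4 → E
  i=30: J-M = 23 → X
  i=31: J-T = 16 → Q
  i=32: T-E = 15 → P
  i=33: R-I =  9 → J
  shifts repeat with period 7: HEXQPJW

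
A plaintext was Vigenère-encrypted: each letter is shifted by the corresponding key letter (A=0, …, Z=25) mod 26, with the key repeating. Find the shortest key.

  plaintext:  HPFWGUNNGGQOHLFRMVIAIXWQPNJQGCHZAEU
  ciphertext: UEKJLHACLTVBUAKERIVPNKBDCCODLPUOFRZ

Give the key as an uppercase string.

  i= 0: U-H = 13 → N
  i= 1: E-P = 15 → P
  i= 2: K-F =  5 → F
  i= 3: J-W = 13 → N
  i= 4: L-G =  5 → F
  i= 5: H-U = 13 → N
  i= 6: A-N = 13 → N
  i= 7: C-N = 15 → P
  i= 8: L-G =  5 → F
  i= 9: T-G = 13 → N
  i=10: V-Q =  5 → F
  i=11: B-O = 13 → N
  i=12: U-H = 13 → N
  i=13: A-L = 15 → P
  i=14: K-F =  5 → F
  i=15: E-R = 13 → N
  i=16: R-M =  5 → F
  i=17: I-V = 13 → N
  i=18: V-I = 13 → N
  i=19: P-A = 15 → P
  i=20: N-I =  5 → F
  i=21: K-X = 13 → N
  i=22: B-W =  5 → F
  i=23: D-Q = 13 → N
  i=24: C-P = 13 → N
  i=25: C-N = 15 → P
  i=26: O-J =  5 → F
  i=27: D-Q = 13 → N
  i=28: L-G =  5 → F
  i=29: P-C = 13 → N
  i=30: U-H = 13 → N
  i=31: O-Z = 15 → P
  i=32: F-A =  5 → F
  i=33: R-E = 13 → N
  i=34: Z-U =  5 → F
  shifts repeat with period 6: NPFNFN

NPFNFN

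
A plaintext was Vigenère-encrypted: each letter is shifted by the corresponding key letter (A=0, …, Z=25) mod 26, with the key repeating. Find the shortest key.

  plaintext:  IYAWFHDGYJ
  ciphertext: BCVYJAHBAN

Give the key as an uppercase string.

TEVCE

  i= 0: B-I = 19 → T
  i= 1: C-Y =  4 → E
  i= 2: V-A = 21 → V
  i= 3: Y-W =  2 → C
  i= 4: J-F =  4 → E
  i= 5: A-H = 19 → T
  i= 6: H-D =  4 → E
  i= 7: B-G = 21 → V
  i= 8: A-Y =  2 → C
  i= 9: N-J =  4 → E
  shifts repeat with period 5: TEVCE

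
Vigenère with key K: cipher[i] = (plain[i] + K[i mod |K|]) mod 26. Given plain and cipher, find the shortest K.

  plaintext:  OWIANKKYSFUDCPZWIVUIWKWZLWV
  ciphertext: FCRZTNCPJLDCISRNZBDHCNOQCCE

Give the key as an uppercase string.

  i= 0: F-O = 17 → R
  i= 1: C-W =  6 → G
  i= 2: R-I =  9 → J
  i= 3: Z-A = 25 → Z
  i= 4: T-N =  6 → G
  i= 5: N-K =  3 → D
  i= 6: C-K = 18 → S
  i= 7: P-Y = 17 → R
  i= 8: J-S = 17 → R
  i= 9: L-F =  6 → G
  i=10: D-U =  9 → J
  i=11: C-D = 25 → Z
  i=12: I-C =  6 → G
  i=13: S-P =  3 → D
  i=14: R-Z = 18 → S
  i=15: N-W = 17 → R
  i=16: Z-I = 17 → R
  i=17: B-V =  6 → G
  i=18: D-U =  9 → J
  i=19: H-I = 25 → Z
  i=20: C-W =  6 → G
  i=21: N-K =  3 → D
  i=22: O-W = 18 → S
  i=23: Q-Z = 17 → R
  i=24: C-L = 17 → R
  i=25: C-W =  6 → G
  i=26: E-V =  9 → J
  shifts repeat with period 8: RGJZGDSR

RGJZGDSR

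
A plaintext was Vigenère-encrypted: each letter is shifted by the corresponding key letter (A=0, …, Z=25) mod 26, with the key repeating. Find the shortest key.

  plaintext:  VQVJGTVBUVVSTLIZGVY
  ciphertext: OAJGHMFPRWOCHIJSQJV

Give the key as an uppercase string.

  i= 0: O-V = 19 → T
  i= 1: A-Q = 10 → K
  i= 2: J-V = 14 → O
  i= 3: G-J = 23 → X
  i= 4: H-G =  1 → B
  i= 5: M-T = 19 → T
  i= 6: F-V = 10 → K
  i= 7: P-B = 14 → O
  i= 8: R-U = 23 → X
  i= 9: W-V =  1 → B
  i=10: O-V = 19 → T
  i=11: C-S = 10 → K
  i=12: H-T = 14 → O
  i=13: I-L = 23 → X
  i=14: J-I =  1 → B
  i=15: S-Z = 19 → T
  i=16: Q-G = 10 → K
  i=17: J-V = 14 → O
  i=18: V-Y = 23 → X
  shifts repeat with period 5: TKOXB

TKOXB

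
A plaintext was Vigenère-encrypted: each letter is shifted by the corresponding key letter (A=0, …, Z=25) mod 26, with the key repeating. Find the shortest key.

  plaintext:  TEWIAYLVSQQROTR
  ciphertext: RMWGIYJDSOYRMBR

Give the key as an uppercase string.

  i= 0: R-T = 24 → Y
  i= 1: M-E =  8 → I
  i= 2: W-W =  0 → A
  i= 3: G-I = 24 → Y
  i= 4: I-A =  8 → I
  i= 5: Y-Y =  0 → A
  i= 6: J-L = 24 → Y
  i= 7: D-V =  8 → I
  i= 8: S-S =  0 → A
  i= 9: O-Q = 24 → Y
  i=10: Y-Q =  8 → I
  i=11: R-R =  0 → A
  i=12: M-O = 24 → Y
  i=13: B-T =  8 → I
  i=14: R-R =  0 → A
  shifts repeat with period 3: YIA

YIA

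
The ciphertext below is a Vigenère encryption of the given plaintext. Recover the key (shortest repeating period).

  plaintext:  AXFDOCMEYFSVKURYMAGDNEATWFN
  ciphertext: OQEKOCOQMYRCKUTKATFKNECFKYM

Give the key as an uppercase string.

OTZHAACM

  i= 0: O-A = 14 → O
  i= 1: Q-X = 19 → T
  i= 2: E-F = 25 → Z
  i= 3: K-D =  7 → H
  i= 4: O-O =  0 → A
  i= 5: C-C =  0 → A
  i= 6: O-M =  2 → C
  i= 7: Q-E = 12 → M
  i= 8: M-Y = 14 → O
  i= 9: Y-F = 19 → T
  i=10: R-S = 25 → Z
  i=11: C-V =  7 → H
  i=12: K-K =  0 → A
  i=13: U-U =  0 → A
  i=14: T-R =  2 → C
  i=15: K-Y = 12 → M
  i=16: A-M = 14 → O
  i=17: T-A = 19 → T
  i=18: F-G = 25 → Z
  i=19: K-D =  7 → H
  i=20: N-N =  0 → A
  i=21: E-E =  0 → A
  i=22: C-A =  2 → C
  i=23: F-T = 12 → M
  i=24: K-W = 14 → O
  i=25: Y-F = 19 → T
  i=26: M-N = 25 → Z
  shifts repeat with period 8: OTZHAACM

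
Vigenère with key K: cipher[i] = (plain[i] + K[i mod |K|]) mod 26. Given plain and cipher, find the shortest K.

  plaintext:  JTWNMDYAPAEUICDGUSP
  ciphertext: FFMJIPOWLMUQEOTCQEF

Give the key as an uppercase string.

WMQW

  i= 0: F-J = 22 → W
  i= 1: F-T = 12 → M
  i= 2: M-W = 16 → Q
  i= 3: J-N = 22 → W
  i= 4: I-M = 22 → W
  i= 5: P-D = 12 → M
  i= 6: O-Y = 16 → Q
  i= 7: W-A = 22 → W
  i= 8: L-P = 22 → W
  i= 9: M-A = 12 → M
  i=10: U-E = 16 → Q
  i=11: Q-U = 22 → W
  i=12: E-I = 22 → W
  i=13: O-C = 12 → M
  i=14: T-D = 16 → Q
  i=15: C-G = 22 → W
  i=16: Q-U = 22 → W
  i=17: E-S = 12 → M
  i=18: F-P = 16 → Q
  shifts repeat with period 4: WMQW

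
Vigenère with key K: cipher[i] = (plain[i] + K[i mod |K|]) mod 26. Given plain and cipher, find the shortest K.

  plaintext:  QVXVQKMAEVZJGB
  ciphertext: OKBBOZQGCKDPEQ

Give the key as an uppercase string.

YPEG

  i= 0: O-Q = 24 → Y
  i= 1: K-V = 15 → P
  i= 2: B-X =  4 → E
  i= 3: B-V =  6 → G
  i= 4: O-Q = 24 → Y
  i= 5: Z-K = 15 → P
  i= 6: Q-M =  4 → E
  i= 7: G-A =  6 → G
  i= 8: C-E = 24 → Y
  i= 9: K-V = 15 → P
  i=10: D-Z =  4 → E
  i=11: P-J =  6 → G
  i=12: E-G = 24 → Y
  i=13: Q-B = 15 → P
  shifts repeat with period 4: YPEG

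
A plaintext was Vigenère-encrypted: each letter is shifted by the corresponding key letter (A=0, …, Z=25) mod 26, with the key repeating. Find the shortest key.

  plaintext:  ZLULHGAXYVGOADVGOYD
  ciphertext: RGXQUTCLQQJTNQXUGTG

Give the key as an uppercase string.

  i= 0: R-Z = 18 → S
  i= 1: G-L = 21 → V
  i= 2: X-U =  3 → D
  i= 3: Q-L =  5 → F
  i= 4: U-H = 13 → N
  i= 5: T-G = 13 → N
  i= 6: C-A =  2 → C
  i= 7: L-X = 14 → O
  i= 8: Q-Y = 18 → S
  i= 9: Q-V = 21 → V
  i=10: J-G =  3 → D
  i=11: T-O =  5 → F
  i=12: N-A = 13 → N
  i=13: Q-D = 13 → N
  i=14: X-V =  2 → C
  i=15: U-G = 14 → O
  i=16: G-O = 18 → S
  i=17: T-Y = 21 → V
  i=18: G-D =  3 → D
  shifts repeat with period 8: SVDFNNCO

SVDFNNCO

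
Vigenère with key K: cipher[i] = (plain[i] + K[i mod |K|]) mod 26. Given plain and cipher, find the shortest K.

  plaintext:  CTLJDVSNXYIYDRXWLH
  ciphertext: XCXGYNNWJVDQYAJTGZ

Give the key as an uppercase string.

VJMXVS

  i= 0: X-C = 21 → V
  i= 1: C-T =  9 → J
  i= 2: X-L = 12 → M
  i= 3: G-J = 23 → X
  i= 4: Y-D = 21 → V
  i= 5: N-V = 18 → S
  i= 6: N-S = 21 → V
  i= 7: W-N =  9 → J
  i= 8: J-X = 12 → M
  i= 9: V-Y = 23 → X
  i=10: D-I = 21 → V
  i=11: Q-Y = 18 → S
  i=12: Y-D = 21 → V
  i=13: A-R =  9 → J
  i=14: J-X = 12 → M
  i=15: T-W = 23 → X
  i=16: G-L = 21 → V
  i=17: Z-H = 18 → S
  shifts repeat with period 6: VJMXVS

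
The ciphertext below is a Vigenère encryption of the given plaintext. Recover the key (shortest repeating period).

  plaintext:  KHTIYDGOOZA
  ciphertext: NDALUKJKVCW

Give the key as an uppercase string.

  i= 0: N-K =  3 → D
  i= 1: D-H = 22 → W
  i= 2: A-T =  7 → H
  i= 3: L-I =  3 → D
  i= 4: U-Y = 22 → W
  i= 5: K-D =  7 → H
  i= 6: J-G =  3 → D
  i= 7: K-O = 22 → W
  i= 8: V-O =  7 → H
  i= 9: C-Z =  3 → D
  i=10: W-A = 22 → W
  shifts repeat with period 3: DWH

DWH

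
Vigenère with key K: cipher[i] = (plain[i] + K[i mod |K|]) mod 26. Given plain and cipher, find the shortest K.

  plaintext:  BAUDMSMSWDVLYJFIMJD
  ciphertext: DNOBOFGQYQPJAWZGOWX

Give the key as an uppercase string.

CNUY

  i= 0: D-B =  2 → C
  i= 1: N-A = 13 → N
  i= 2: O-U = 20 → U
  i= 3: B-D = 24 → Y
  i= 4: O-M =  2 → C
  i= 5: F-S = 13 → N
  i= 6: G-M = 20 → U
  i= 7: Q-S = 24 → Y
  i= 8: Y-W =  2 → C
  i= 9: Q-D = 13 → N
  i=10: P-V = 20 → U
  i=11: J-L = 24 → Y
  i=12: A-Y =  2 → C
  i=13: W-J = 13 → N
  i=14: Z-F = 20 → U
  i=15: G-I = 24 → Y
  i=16: O-M =  2 → C
  i=17: W-J = 13 → N
  i=18: X-D = 20 → U
  shifts repeat with period 4: CNUY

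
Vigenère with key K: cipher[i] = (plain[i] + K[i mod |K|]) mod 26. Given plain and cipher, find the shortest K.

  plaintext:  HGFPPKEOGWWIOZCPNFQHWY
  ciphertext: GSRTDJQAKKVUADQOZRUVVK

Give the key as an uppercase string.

ZMMEO

  i= 0: G-H = 25 → Z
  i= 1: S-G = 12 → M
  i= 2: R-F = 12 → M
  i= 3: T-P =  4 → E
  i= 4: D-P = 14 → O
  i= 5: J-K = 25 → Z
  i= 6: Q-E = 12 → M
  i= 7: A-O = 12 → M
  i= 8: K-G =  4 → E
  i= 9: K-W = 14 → O
  i=10: V-W = 25 → Z
  i=11: U-I = 12 → M
  i=12: A-O = 12 → M
  i=13: D-Z =  4 → E
  i=14: Q-C = 14 → O
  i=15: O-P = 25 → Z
  i=16: Z-N = 12 → M
  i=17: R-F = 12 → M
  i=18: U-Q =  4 → E
  i=19: V-H = 14 → O
  i=20: V-W = 25 → Z
  i=21: K-Y = 12 → M
  shifts repeat with period 5: ZMMEO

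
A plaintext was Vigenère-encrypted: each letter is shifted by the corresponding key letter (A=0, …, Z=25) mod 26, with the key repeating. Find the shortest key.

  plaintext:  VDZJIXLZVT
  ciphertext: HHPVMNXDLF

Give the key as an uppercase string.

  i= 0: H-V = 12 → M
  i= 1: H-D =  4 → E
  i= 2: P-Z = 16 → Q
  i= 3: V-J = 12 → M
  i= 4: M-I =  4 → E
  i= 5: N-X = 16 → Q
  i= 6: X-L = 12 → M
  i= 7: D-Z =  4 → E
  i= 8: L-V = 16 → Q
  i= 9: F-T = 12 → M
  shifts repeat with period 3: MEQ

MEQ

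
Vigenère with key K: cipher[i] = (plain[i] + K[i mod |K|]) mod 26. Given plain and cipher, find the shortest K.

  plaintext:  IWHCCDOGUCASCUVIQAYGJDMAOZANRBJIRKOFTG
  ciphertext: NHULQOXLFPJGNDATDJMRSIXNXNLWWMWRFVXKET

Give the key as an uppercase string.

FLNJOLJ

  i= 0: N-I =  5 → F
  i= 1: H-W = 11 → L
  i= 2: U-H = 13 → N
  i= 3: L-C =  9 → J
  i= 4: Q-C = 14 → O
  i= 5: O-D = 11 → L
  i= 6: X-O =  9 → J
  i= 7: L-G =  5 → F
  i= 8: F-U = 11 → L
  i= 9: P-C = 13 → N
  i=10: J-A =  9 → J
  i=11: G-S = 14 → O
  i=12: N-C = 11 → L
  i=13: D-U =  9 → J
  i=14: A-V =  5 → F
  i=15: T-I = 11 → L
  i=16: D-Q = 13 → N
  i=17: J-A =  9 → J
  i=18: M-Y = 14 → O
  i=19: R-G = 11 → L
  i=20: S-J =  9 → J
  i=21: I-D =  5 → F
  i=22: X-M = 11 → L
  i=23: N-A = 13 → N
  i=24: X-O =  9 → J
  i=25: N-Z = 14 → O
  i=26: L-A = 11 → L
  i=27: W-N =  9 → J
  i=28: W-R =  5 → F
  i=29: M-B = 11 → L
  i=30: W-J = 13 → N
  i=31: R-I =  9 → J
  i=32: F-R = 14 → O
  i=33: V-K = 11 → L
  i=34: X-O =  9 → J
  i=35: K-F =  5 → F
  i=36: E-T = 11 → L
  i=37: T-G = 13 → N
  shifts repeat with period 7: FLNJOLJ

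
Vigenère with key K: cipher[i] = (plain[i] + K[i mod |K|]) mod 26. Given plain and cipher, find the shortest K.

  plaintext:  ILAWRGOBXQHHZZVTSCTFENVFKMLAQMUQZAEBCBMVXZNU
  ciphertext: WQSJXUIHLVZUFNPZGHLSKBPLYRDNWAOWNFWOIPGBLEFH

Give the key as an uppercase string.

  i= 0: W-I = 14 → O
  i= 1: Q-L =  5 → F
  i= 2: S-A = 18 → S
  i= 3: J-W = 13 → N
  i= 4: X-R =  6 → G
  i= 5: U-G = 14 → O
  i= 6: I-O = 20 → U
  i= 7: H-B =  6 → G
  i= 8: L-X = 14 → O
  i= 9: V-Q =  5 → F
  i=10: Z-H = 18 → S
  i=11: U-H = 13 → N
  i=12: F-Z =  6 → G
  i=13: N-Z = 14 → O
  i=14: P-V = 20 → U
  i=15: Z-T =  6 → G
  i=16: G-S = 14 → O
  i=17: H-C =  5 → F
  i=18: L-T = 18 → S
  i=19: S-F = 13 → N
  i=20: K-E =  6 → G
  i=21: B-N = 14 → O
  i=22: P-V = 20 → U
  i=23: L-F =  6 → G
  i=24: Y-K = 14 → O
  i=25: R-M =  5 → F
  i=26: D-L = 18 → S
  i=27: N-A = 13 → N
  i=28: W-Q =  6 → G
  i=29: A-M = 14 → O
  i=30: O-U = 20 → U
  i=31: W-Q =  6 → G
  i=32: N-Z = 14 → O
  i=33: F-A =  5 → F
  i=34: W-E = 18 → S
  i=35: O-B = 13 → N
  i=36: I-C =  6 → G
  i=37: P-B = 14 → O
  i=38: G-M = 20 → U
  i=39: B-V =  6 → G
  i=40: L-X = 14 → O
  i=41: E-Z =  5 → F
  i=42: F-N = 18 → S
  i=43: H-U = 13 → N
  shifts repeat with period 8: OFSNGOUG

OFSNGOUG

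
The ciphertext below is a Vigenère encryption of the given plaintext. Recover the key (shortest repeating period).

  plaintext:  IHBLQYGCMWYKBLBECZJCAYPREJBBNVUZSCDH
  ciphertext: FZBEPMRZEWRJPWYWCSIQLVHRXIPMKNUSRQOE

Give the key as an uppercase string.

XSATZOL

  i= 0: F-I = 23 → X
  i= 1: Z-H = 18 → S
  i= 2: B-B =  0 → A
  i= 3: E-L = 19 → T
  i= 4: P-Q = 25 → Z
  i= 5: M-Y = 14 → O
  i= 6: R-G = 11 → L
  i= 7: Z-C = 23 → X
  i= 8: E-M = 18 → S
  i= 9: W-W =  0 → A
  i=10: R-Y = 19 → T
  i=11: J-K = 25 → Z
  i=12: P-B = 14 → O
  i=13: W-L = 11 → L
  i=14: Y-B = 23 → X
  i=15: W-E = 18 → S
  i=16: C-C =  0 → A
  i=17: S-Z = 19 → T
  i=18: I-J = 25 → Z
  i=19: Q-C = 14 → O
  i=20: L-A = 11 → L
  i=21: V-Y = 23 → X
  i=22: H-P = 18 → S
  i=23: R-R =  0 → A
  i=24: X-E = 19 → T
  i=25: I-J = 25 → Z
  i=26: P-B = 14 → O
  i=27: M-B = 11 → L
  i=28: K-N = 23 → X
  i=29: N-V = 18 → S
  i=30: U-U =  0 → A
  i=31: S-Z = 19 → T
  i=32: R-S = 25 → Z
  i=33: Q-C = 14 → O
  i=34: O-D = 11 → L
  i=35: E-H = 23 → X
  shifts repeat with period 7: XSATZOL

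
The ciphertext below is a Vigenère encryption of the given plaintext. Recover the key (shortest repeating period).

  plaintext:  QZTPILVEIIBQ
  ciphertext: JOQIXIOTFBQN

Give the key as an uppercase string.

  i= 0: J-Q = 19 → T
  i= 1: O-Z = 15 → P
  i= 2: Q-T = 23 → X
  i= 3: I-P = 19 → T
  i= 4: X-I = 15 → P
  i= 5: I-L = 23 → X
  i= 6: O-V = 19 → T
  i= 7: T-E = 15 → P
  i= 8: F-I = 23 → X
  i= 9: B-I = 19 → T
  i=10: Q-B = 15 → P
  i=11: N-Q = 23 → X
  shifts repeat with period 3: TPX

TPX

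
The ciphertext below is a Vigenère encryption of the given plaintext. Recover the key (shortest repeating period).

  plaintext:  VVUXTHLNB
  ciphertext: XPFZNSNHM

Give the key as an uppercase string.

CUL

  i= 0: X-V =  2 → C
  i= 1: P-V = 20 → U
  i= 2: F-U = 11 → L
  i= 3: Z-X =  2 → C
  i= 4: N-T = 20 → U
  i= 5: S-H = 11 → L
  i= 6: N-L =  2 → C
  i= 7: H-N = 20 → U
  i= 8: M-B = 11 → L
  shifts repeat with period 3: CUL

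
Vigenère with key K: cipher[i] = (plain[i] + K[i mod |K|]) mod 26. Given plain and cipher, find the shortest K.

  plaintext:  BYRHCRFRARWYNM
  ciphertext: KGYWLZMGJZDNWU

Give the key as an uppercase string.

JIHP

  i= 0: K-B =  9 → J
  i= 1: G-Y =  8 → I
  i= 2: Y-R =  7 → H
  i= 3: W-H = 15 → P
  i= 4: L-C =  9 → J
  i= 5: Z-R =  8 → I
  i= 6: M-F =  7 → H
  i= 7: G-R = 15 → P
  i= 8: J-A =  9 → J
  i= 9: Z-R =  8 → I
  i=10: D-W =  7 → H
  i=11: N-Y = 15 → P
  i=12: W-N =  9 → J
  i=13: U-M =  8 → I
  shifts repeat with period 4: JIHP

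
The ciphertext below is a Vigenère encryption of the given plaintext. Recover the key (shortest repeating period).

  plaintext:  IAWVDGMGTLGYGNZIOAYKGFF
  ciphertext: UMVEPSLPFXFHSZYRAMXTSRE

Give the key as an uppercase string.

MMZJ

  i= 0: U-I = 12 → M
  i= 1: M-A = 12 → M
  i= 2: V-W = 25 → Z
  i= 3: E-V =  9 → J
  i= 4: P-D = 12 → M
  i= 5: S-G = 12 → M
  i= 6: L-M = 25 → Z
  i= 7: P-G =  9 → J
  i= 8: F-T = 12 → M
  i= 9: X-L = 12 → M
  i=10: F-G = 25 → Z
  i=11: H-Y =  9 → J
  i=12: S-G = 12 → M
  i=13: Z-N = 12 → M
  i=14: Y-Z = 25 → Z
  i=15: R-I =  9 → J
  i=16: A-O = 12 → M
  i=17: M-A = 12 → M
  i=18: X-Y = 25 → Z
  i=19: T-K =  9 → J
  i=20: S-G = 12 → M
  i=21: R-F = 12 → M
  i=22: E-F = 25 → Z
  shifts repeat with period 4: MMZJ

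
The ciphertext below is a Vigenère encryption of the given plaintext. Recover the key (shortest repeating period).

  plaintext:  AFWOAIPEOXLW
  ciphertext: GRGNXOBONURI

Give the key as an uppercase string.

  i= 0: G-A =  6 → G
  i= 1: R-F = 12 → M
  i= 2: G-W = 10 → K
  i= 3: N-O = 25 → Z
  i= 4: X-A = 23 → X
  i= 5: O-I =  6 → G
  i= 6: B-P = 12 → M
  i= 7: O-E = 10 → K
  i= 8: N-O = 25 → Z
  i= 9: U-X = 23 → X
  i=10: R-L =  6 → G
  i=11: I-W = 12 → M
  shifts repeat with period 5: GMKZX

GMKZX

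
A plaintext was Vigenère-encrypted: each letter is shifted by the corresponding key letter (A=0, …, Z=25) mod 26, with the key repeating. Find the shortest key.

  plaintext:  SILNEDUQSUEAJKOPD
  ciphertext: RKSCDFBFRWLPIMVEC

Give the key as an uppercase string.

ZCHP

  i= 0: R-S = 25 → Z
  i= 1: K-I =  2 → C
  i= 2: S-L =  7 → H
  i= 3: C-N = 15 → P
  i= 4: D-E = 25 → Z
  i= 5: F-D =  2 → C
  i= 6: B-U =  7 → H
  i= 7: F-Q = 15 → P
  i= 8: R-S = 25 → Z
  i= 9: W-U =  2 → C
  i=10: L-E =  7 → H
  i=11: P-A = 15 → P
  i=12: I-J = 25 → Z
  i=13: M-K =  2 → C
  i=14: V-O =  7 → H
  i=15: E-P = 15 → P
  i=16: C-D = 25 → Z
  shifts repeat with period 4: ZCHP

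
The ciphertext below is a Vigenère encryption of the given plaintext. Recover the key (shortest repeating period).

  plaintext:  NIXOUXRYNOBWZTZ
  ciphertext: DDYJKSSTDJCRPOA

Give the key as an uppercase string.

  i= 0: D-N = 16 → Q
  i= 1: D-I = 21 → V
  i= 2: Y-X =  1 → B
  i= 3: J-O = 21 → V
  i= 4: K-U = 16 → Q
  i= 5: S-X = 21 → V
  i= 6: S-R =  1 → B
  i= 7: T-Y = 21 → V
  i= 8: D-N = 16 → Q
  i= 9: J-O = 21 → V
  i=10: C-B =  1 → B
  i=11: R-W = 21 → V
  i=12: P-Z = 16 → Q
  i=13: O-T = 21 → V
  i=14: A-Z =  1 → B
  shifts repeat with period 4: QVBV

QVBV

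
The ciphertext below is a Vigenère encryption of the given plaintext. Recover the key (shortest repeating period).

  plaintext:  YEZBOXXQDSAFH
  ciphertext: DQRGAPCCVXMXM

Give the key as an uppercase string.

  i= 0: D-Y =  5 → F
  i= 1: Q-E = 12 → M
  i= 2: R-Z = 18 → S
  i= 3: G-B =  5 → F
  i= 4: A-O = 12 → M
  i= 5: P-X = 18 → S
  i= 6: C-X =  5 → F
  i= 7: C-Q = 12 → M
  i= 8: V-D = 18 → S
  i= 9: X-S =  5 → F
  i=10: M-A = 12 → M
  i=11: X-F = 18 → S
  i=12: M-H =  5 → F
  shifts repeat with period 3: FMS

FMS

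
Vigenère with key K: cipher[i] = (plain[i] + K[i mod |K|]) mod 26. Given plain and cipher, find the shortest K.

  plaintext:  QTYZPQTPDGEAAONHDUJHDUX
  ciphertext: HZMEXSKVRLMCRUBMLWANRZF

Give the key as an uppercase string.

  i= 0: H-Q = 17 → R
  i= 1: Z-T =  6 → G
  i= 2: M-Y = 14 → O
  i= 3: E-Z =  5 → F
  i= 4: X-P =  8 → I
  i= 5: S-Q =  2 → C
  i= 6: K-T = 17 → R
  i= 7: V-P =  6 → G
  i= 8: R-D = 14 → O
  i= 9: L-G =  5 → F
  i=10: M-E =  8 → I
  i=11: C-A =  2 → C
  i=12: R-A = 17 → R
  i=13: U-O =  6 → G
  i=14: B-N = 14 → O
  i=15: M-H =  5 → F
  i=16: L-D =  8 → I
  i=17: W-U =  2 → C
  i=18: A-J = 17 → R
  i=19: N-H =  6 → G
  i=20: R-D = 14 → O
  i=21: Z-U =  5 → F
  i=22: F-X =  8 → I
  shifts repeat with period 6: RGOFIC

RGOFIC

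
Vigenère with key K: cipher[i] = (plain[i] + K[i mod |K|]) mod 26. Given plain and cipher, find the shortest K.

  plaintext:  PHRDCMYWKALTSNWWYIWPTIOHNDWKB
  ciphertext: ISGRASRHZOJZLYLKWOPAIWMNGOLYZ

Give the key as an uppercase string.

TLPOYG

  i= 0: I-P = 19 → T
  i= 1: S-H = 11 → L
  i= 2: G-R = 15 → P
  i= 3: R-D = 14 → O
  i= 4: A-C = 24 → Y
  i= 5: S-M =  6 → G
  i= 6: R-Y = 19 → T
  i= 7: H-W = 11 → L
  i= 8: Z-K = 15 → P
  i= 9: O-A = 14 → O
  i=10: J-L = 24 → Y
  i=11: Z-T =  6 → G
  i=12: L-S = 19 → T
  i=13: Y-N = 11 → L
  i=14: L-W = 15 → P
  i=15: K-W = 14 → O
  i=16: W-Y = 24 → Y
  i=17: O-I =  6 → G
  i=18: P-W = 19 → T
  i=19: A-P = 11 → L
  i=20: I-T = 15 → P
  i=21: W-I = 14 → O
  i=22: M-O = 24 → Y
  i=23: N-H =  6 → G
  i=24: G-N = 19 → T
  i=25: O-D = 11 → L
  i=26: L-W = 15 → P
  i=27: Y-K = 14 → O
  i=28: Z-B = 24 → Y
  shifts repeat with period 6: TLPOYG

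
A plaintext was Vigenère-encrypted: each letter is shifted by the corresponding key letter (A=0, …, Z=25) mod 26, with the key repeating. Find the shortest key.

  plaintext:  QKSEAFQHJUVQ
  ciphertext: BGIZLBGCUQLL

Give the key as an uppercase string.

  i= 0: B-Q = 11 → L
  i= 1: G-K = 22 → W
  i= 2: I-S = 16 → Q
  i= 3: Z-E = 21 → V
  i= 4: L-A = 11 → L
  i= 5: B-F = 22 → W
  i= 6: G-Q = 16 → Q
  i= 7: C-H = 21 → V
  i= 8: U-J = 11 → L
  i= 9: Q-U = 22 → W
  i=10: L-V = 16 → Q
  i=11: L-Q = 21 → V
  shifts repeat with period 4: LWQV

LWQV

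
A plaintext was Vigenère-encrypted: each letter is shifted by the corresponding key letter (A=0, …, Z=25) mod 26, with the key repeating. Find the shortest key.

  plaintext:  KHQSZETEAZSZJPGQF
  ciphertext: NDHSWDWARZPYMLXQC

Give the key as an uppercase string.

DWRAXZ

  i= 0: N-K =  3 → D
  i= 1: D-H = 22 → W
  i= 2: H-Q = 17 → R
  i= 3: S-S =  0 → A
  i= 4: W-Z = 23 → X
  i= 5: D-E = 25 → Z
  i= 6: W-T =  3 → D
  i= 7: A-E = 22 → W
  i= 8: R-A = 17 → R
  i= 9: Z-Z =  0 → A
  i=10: P-S = 23 → X
  i=11: Y-Z = 25 → Z
  i=12: M-J =  3 → D
  i=13: L-P = 22 → W
  i=14: X-G = 17 → R
  i=15: Q-Q =  0 → A
  i=16: C-F = 23 → X
  shifts repeat with period 6: DWRAXZ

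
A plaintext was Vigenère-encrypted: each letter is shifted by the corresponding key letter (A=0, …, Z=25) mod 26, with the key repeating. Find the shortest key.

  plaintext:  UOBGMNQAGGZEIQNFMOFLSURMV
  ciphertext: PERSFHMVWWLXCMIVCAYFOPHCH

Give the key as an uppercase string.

VQQMTUW

  i= 0: P-U = 21 → V
  i= 1: E-O = 16 → Q
  i= 2: R-B = 16 → Q
  i= 3: S-G = 12 → M
  i= 4: F-M = 19 → T
  i= 5: H-N = 20 → U
  i= 6: M-Q = 22 → W
  i= 7: V-A = 21 → V
  i= 8: W-G = 16 → Q
  i= 9: W-G = 16 → Q
  i=10: L-Z = 12 → M
  i=11: X-E = 19 → T
  i=12: C-I = 20 → U
  i=13: M-Q = 22 → W
  i=14: I-N = 21 → V
  i=15: V-F = 16 → Q
  i=16: C-M = 16 → Q
  i=17: A-O = 12 → M
  i=18: Y-F = 19 → T
  i=19: F-L = 20 → U
  i=20: O-S = 22 → W
  i=21: P-U = 21 → V
  i=22: H-R = 16 → Q
  i=23: C-M = 16 → Q
  i=24: H-V = 12 → M
  shifts repeat with period 7: VQQMTUW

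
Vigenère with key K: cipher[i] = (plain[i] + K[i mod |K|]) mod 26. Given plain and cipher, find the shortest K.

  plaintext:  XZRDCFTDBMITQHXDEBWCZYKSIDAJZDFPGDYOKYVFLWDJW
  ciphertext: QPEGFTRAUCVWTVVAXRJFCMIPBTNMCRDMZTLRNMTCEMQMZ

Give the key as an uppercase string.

TQNDDOYX

  i= 0: Q-X = 19 → T
  i= 1: P-Z = 16 → Q
  i= 2: E-R = 13 → N
  i= 3: G-D =  3 → D
  i= 4: F-C =  3 → D
  i= 5: T-F = 14 → O
  i= 6: R-T = 24 → Y
  i= 7: A-D = 23 → X
  i= 8: U-B = 19 → T
  i= 9: C-M = 16 → Q
  i=10: V-I = 13 → N
  i=11: W-T =  3 → D
  i=12: T-Q =  3 → D
  i=13: V-H = 14 → O
  i=14: V-X = 24 → Y
  i=15: A-D = 23 → X
  i=16: X-E = 19 → T
  i=17: R-B = 16 → Q
  i=18: J-W = 13 → N
  i=19: F-C =  3 → D
  i=20: C-Z =  3 → D
  i=21: M-Y = 14 → O
  i=22: I-K = 24 → Y
  i=23: P-S = 23 → X
  i=24: B-I = 19 → T
  i=25: T-D = 16 → Q
  i=26: N-A = 13 → N
  i=27: M-J =  3 → D
  i=28: C-Z =  3 → D
  i=29: R-D = 14 → O
  i=30: D-F = 24 → Y
  i=31: M-P = 23 → X
  i=32: Z-G = 19 → T
  i=33: T-D = 16 → Q
  i=34: L-Y = 13 → N
  i=35: R-O =  3 → D
  i=36: N-K =  3 → D
  i=37: M-Y = 14 → O
  i=38: T-V = 24 → Y
  i=39: C-F = 23 → X
  i=40: E-L = 19 → T
  i=41: M-W = 16 → Q
  i=42: Q-D = 13 → N
  i=43: M-J =  3 → D
  i=44: Z-W =  3 → D
  shifts repeat with period 8: TQNDDOYX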